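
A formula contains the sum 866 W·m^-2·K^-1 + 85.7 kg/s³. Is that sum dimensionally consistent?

In SI base units:
  866 W·m^-2·K^-1:  W·m⁻²·K⁻¹ = J·s⁻¹·m⁻²·K⁻¹ = kg·s⁻³·K⁻¹
  85.7 kg/s³:  kg·s⁻³
kg·s⁻³·K⁻¹ ≠ kg·s⁻³, so they cannot be added.

No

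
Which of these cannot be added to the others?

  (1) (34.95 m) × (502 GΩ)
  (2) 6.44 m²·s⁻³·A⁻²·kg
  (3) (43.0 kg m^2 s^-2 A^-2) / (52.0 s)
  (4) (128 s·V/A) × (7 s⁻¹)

(1)

Dimensions:
  (1) [m] · [kg·m²·s⁻³·A⁻²] = kg·m³·s⁻³·A⁻²
  (2) kg·m²·s⁻³·A⁻²
  (3) [kg·m²·s⁻²·A⁻²] / [s] = kg·m²·s⁻³·A⁻²
  (4) [kg·m²·s⁻²·A⁻²] · [s⁻¹] = kg·m²·s⁻³·A⁻²
All reduce to kg·m²·s⁻³·A⁻² except (1), which is kg·m³·s⁻³·A⁻².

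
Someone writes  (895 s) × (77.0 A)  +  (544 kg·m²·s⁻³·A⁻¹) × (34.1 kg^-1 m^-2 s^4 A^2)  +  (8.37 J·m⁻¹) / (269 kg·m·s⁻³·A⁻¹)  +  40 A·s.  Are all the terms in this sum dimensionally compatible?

Yes

Expand each in SI base units:
  (895 s) × (77.0 A):  [s] · [A] = s·A
  (544 kg·m²·s⁻³·A⁻¹) × (34.1 kg^-1 m^-2 s^4 A^2):  [kg·m²·s⁻³·A⁻¹] · [kg⁻¹·m⁻²·s⁴·A²] = s·A
  (8.37 J·m⁻¹) / (269 kg·m·s⁻³·A⁻¹):  [kg·m·s⁻²] / [kg·m·s⁻³·A⁻¹] = s·A
  40 A·s:  A·s = s·A
Every term reduces to s·A.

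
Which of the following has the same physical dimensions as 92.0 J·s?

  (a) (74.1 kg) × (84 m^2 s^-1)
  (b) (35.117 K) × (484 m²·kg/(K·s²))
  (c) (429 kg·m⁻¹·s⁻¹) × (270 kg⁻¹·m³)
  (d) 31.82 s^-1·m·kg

Reference: J·s = N·m·s = kg·m²·s⁻¹.
Each option:
  (a) [kg] · [m²·s⁻¹] = kg·m²·s⁻¹  ← same
  (b) [K] · [kg·m²·s⁻²·K⁻¹] = kg·m²·s⁻²
  (c) [kg·m⁻¹·s⁻¹] · [kg⁻¹·m³] = m²·s⁻¹
  (d) kg·m·s⁻¹
Only (a) matches kg·m²·s⁻¹.

(a)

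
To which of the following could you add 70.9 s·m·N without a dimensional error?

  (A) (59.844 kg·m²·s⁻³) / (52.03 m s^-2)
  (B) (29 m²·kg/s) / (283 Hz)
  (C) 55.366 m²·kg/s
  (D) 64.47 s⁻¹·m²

Reference: N·m·s = kg·m·s⁻²·m·s = kg·m²·s⁻¹.
Each option:
  (A) [kg·m²·s⁻³] / [m·s⁻²] = kg·m·s⁻¹
  (B) [kg·m²·s⁻¹] / [s⁻¹] = kg·m²
  (C) kg·m²·s⁻¹  ← same
  (D) m²·s⁻¹
Only (C) matches kg·m²·s⁻¹.

(C)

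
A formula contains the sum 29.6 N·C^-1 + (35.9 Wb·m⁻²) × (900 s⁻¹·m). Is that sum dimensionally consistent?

Work out the base dimensions of each:
  29.6 N·C^-1:  N·C⁻¹ = kg·m·s⁻²·(s·A)⁻¹ = kg·m·s⁻³·A⁻¹
  (35.9 Wb·m⁻²) × (900 s⁻¹·m):  [kg·s⁻²·A⁻¹] · [m·s⁻¹] = kg·m·s⁻³·A⁻¹
Both are kg·m·s⁻³·A⁻¹, so they have the same dimensions and can be added.

Yes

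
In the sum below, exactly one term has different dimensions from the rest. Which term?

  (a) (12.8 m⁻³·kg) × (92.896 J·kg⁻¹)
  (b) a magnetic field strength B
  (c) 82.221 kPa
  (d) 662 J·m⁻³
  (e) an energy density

In SI base units:
  (a) [kg·m⁻³] · [m²·s⁻²] = kg·m⁻¹·s⁻²
  (b) [magnetic field strength B] = kg·s⁻²·A⁻¹
  (c) Pa = N·m⁻² = kg·m⁻¹·s⁻²
  (d) J·m⁻³ = N·m·m⁻³ = kg·m⁻¹·s⁻²
  (e) [energy density] = kg·m⁻¹·s⁻²
All reduce to kg·m⁻¹·s⁻² except (b), which is kg·s⁻²·A⁻¹.

(b)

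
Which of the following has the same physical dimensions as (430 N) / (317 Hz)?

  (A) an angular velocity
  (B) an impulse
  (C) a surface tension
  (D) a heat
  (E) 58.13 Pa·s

Reference: [kg·m·s⁻²] / [s⁻¹] = kg·m·s⁻¹.
Each option:
  (A) [angular velocity] = s⁻¹
  (B) [impulse] = kg·m·s⁻¹  ← same
  (C) [surface tension] = kg·s⁻²
  (D) [heat] = kg·m²·s⁻²
  (E) Pa·s = N·m⁻²·s = kg·m⁻¹·s⁻¹
Only (B) matches kg·m·s⁻¹.

(B)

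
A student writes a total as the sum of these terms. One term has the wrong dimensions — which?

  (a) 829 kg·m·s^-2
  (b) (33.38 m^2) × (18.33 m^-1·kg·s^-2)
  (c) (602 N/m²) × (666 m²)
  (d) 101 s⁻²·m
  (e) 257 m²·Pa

Expand each in SI base units:
  (a) kg·m·s⁻²
  (b) [m²] · [kg·m⁻¹·s⁻²] = kg·m·s⁻²
  (c) [kg·m⁻¹·s⁻²] · [m²] = kg·m·s⁻²
  (d) m·s⁻²
  (e) Pa·m² = N·m⁻²·m² = kg·m·s⁻²
All reduce to kg·m·s⁻² except (d), which is m·s⁻².

(d)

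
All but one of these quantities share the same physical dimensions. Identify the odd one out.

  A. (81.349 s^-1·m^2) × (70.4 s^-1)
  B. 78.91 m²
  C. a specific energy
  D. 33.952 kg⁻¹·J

B.

Reduce each to base SI dimensions:
  A. [m²·s⁻¹] · [s⁻¹] = m²·s⁻²
  B. m²
  C. [specific energy] = m²·s⁻²
  D. J·kg⁻¹ = N·m·kg⁻¹ = m²·s⁻²
All reduce to m²·s⁻² except B., which is m².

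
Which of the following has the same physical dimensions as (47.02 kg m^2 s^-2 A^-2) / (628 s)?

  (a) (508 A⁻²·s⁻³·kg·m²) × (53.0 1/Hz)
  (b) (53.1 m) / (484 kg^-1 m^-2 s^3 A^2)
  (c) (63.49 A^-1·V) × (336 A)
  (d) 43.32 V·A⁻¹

(d)

Reference: [kg·m²·s⁻²·A⁻²] / [s] = kg·m²·s⁻³·A⁻².
Each option:
  (a) [kg·m²·s⁻³·A⁻²] · [s] = kg·m²·s⁻²·A⁻²
  (b) [m] / [kg⁻¹·m⁻²·s³·A²] = kg·m³·s⁻³·A⁻²
  (c) [kg·m²·s⁻³·A⁻²] · [A] = kg·m²·s⁻³·A⁻¹
  (d) V·A⁻¹ = J·C⁻¹·A⁻¹ = kg·m²·s⁻³·A⁻²  ← same
Only (d) matches kg·m²·s⁻³·A⁻².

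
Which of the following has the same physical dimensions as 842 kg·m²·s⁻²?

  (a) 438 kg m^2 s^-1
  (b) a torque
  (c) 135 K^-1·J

Reference: kg·m²·s⁻².
Each option:
  (a) kg·m²·s⁻¹
  (b) [torque] = kg·m²·s⁻²  ← same
  (c) J·K⁻¹ = N·m·K⁻¹ = kg·m²·s⁻²·K⁻¹
Only (b) matches kg·m²·s⁻².

(b)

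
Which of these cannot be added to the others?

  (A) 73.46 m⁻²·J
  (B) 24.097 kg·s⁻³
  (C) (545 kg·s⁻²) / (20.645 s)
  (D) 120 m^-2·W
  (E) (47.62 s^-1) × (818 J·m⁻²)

(A)

Expand each in SI base units:
  (A) J·m⁻² = N·m·m⁻² = kg·s⁻²
  (B) kg·s⁻³
  (C) [kg·s⁻²] / [s] = kg·s⁻³
  (D) W·m⁻² = J·s⁻¹·m⁻² = kg·s⁻³
  (E) [s⁻¹] · [kg·s⁻²] = kg·s⁻³
All reduce to kg·s⁻³ except (A), which is kg·s⁻².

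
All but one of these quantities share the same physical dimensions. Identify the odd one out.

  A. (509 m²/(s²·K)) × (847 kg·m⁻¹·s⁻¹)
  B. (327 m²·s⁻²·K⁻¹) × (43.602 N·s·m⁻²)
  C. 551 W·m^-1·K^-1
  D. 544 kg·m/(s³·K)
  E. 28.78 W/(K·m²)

Work out the base dimensions of each:
  A. [m²·s⁻²·K⁻¹] · [kg·m⁻¹·s⁻¹] = kg·m·s⁻³·K⁻¹
  B. [m²·s⁻²·K⁻¹] · [kg·m⁻¹·s⁻¹] = kg·m·s⁻³·K⁻¹
  C. W·m⁻¹·K⁻¹ = J·s⁻¹·m⁻¹·K⁻¹ = kg·m·s⁻³·K⁻¹
  D. kg·m·s⁻³·K⁻¹
  E. W·m⁻²·K⁻¹ = J·s⁻¹·m⁻²·K⁻¹ = kg·s⁻³·K⁻¹
All reduce to kg·m·s⁻³·K⁻¹ except E., which is kg·s⁻³·K⁻¹.

E.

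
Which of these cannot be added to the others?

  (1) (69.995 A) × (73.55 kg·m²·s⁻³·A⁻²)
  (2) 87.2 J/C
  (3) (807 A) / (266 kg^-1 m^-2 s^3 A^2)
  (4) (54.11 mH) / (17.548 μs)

(4)

Work out the base dimensions of each:
  (1) [A] · [kg·m²·s⁻³·A⁻²] = kg·m²·s⁻³·A⁻¹
  (2) J·C⁻¹ = N·m·(s·A)⁻¹ = kg·m²·s⁻³·A⁻¹
  (3) [A] / [kg⁻¹·m⁻²·s³·A²] = kg·m²·s⁻³·A⁻¹
  (4) [kg·m²·s⁻²·A⁻²] / [s] = kg·m²·s⁻³·A⁻²
All reduce to kg·m²·s⁻³·A⁻¹ except (4), which is kg·m²·s⁻³·A⁻².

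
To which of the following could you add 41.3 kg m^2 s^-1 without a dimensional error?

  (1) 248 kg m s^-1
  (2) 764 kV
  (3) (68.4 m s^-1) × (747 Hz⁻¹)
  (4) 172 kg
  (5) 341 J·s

Reference: kg·m²·s⁻¹.
Each option:
  (1) kg·m·s⁻¹
  (2) V = J·C⁻¹ = kg·m²·s⁻³·A⁻¹
  (3) [m·s⁻¹] · [s] = m
  (4) kg
  (5) J·s = N·m·s = kg·m²·s⁻¹  ← same
Only (5) matches kg·m²·s⁻¹.

(5)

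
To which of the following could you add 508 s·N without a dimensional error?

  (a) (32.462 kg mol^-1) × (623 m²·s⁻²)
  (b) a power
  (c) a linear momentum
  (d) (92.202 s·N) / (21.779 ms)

Reference: N·s = kg·m·s⁻²·s = kg·m·s⁻¹.
Each option:
  (a) [kg·mol⁻¹] · [m²·s⁻²] = kg·m²·s⁻²·mol⁻¹
  (b) [power] = kg·m²·s⁻³
  (c) [linear momentum] = kg·m·s⁻¹  ← same
  (d) [kg·m·s⁻¹] / [s] = kg·m·s⁻²
Only (c) matches kg·m·s⁻¹.

(c)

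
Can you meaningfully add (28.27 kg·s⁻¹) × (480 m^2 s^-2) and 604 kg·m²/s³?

Work out the base dimensions of each:
  (28.27 kg·s⁻¹) × (480 m^2 s^-2):  [kg·s⁻¹] · [m²·s⁻²] = kg·m²·s⁻³
  604 kg·m²/s³:  kg·m²·s⁻³
Both are kg·m²·s⁻³, so they have the same dimensions and can be added.

Yes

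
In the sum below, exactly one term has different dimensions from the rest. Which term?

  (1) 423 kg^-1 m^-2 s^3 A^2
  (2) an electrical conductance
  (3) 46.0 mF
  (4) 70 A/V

Reduce each to base SI dimensions:
  (1) kg⁻¹·m⁻²·s³·A²
  (2) [electrical conductance] = kg⁻¹·m⁻²·s³·A²
  (3) F = C·V⁻¹ = kg⁻¹·m⁻²·s⁴·A²
  (4) A·V⁻¹ = A·(J·C⁻¹)⁻¹ = kg⁻¹·m⁻²·s³·A²
All reduce to kg⁻¹·m⁻²·s³·A² except (3), which is kg⁻¹·m⁻²·s⁴·A².

(3)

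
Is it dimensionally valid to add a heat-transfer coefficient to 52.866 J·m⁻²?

No

Dimensions:
  a heat-transfer coefficient:  [heat-transfer coefficient] = kg·s⁻³·K⁻¹
  52.866 J·m⁻²:  J·m⁻² = N·m·m⁻² = kg·s⁻²
kg·s⁻³·K⁻¹ ≠ kg·s⁻², so they cannot be added.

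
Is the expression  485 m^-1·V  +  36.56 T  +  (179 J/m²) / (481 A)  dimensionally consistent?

Dimensions:
  485 m^-1·V:  V·m⁻¹ = J·C⁻¹·m⁻¹ = kg·m·s⁻³·A⁻¹
  36.56 T:  T = Wb·m⁻² = kg·s⁻²·A⁻¹
  (179 J/m²) / (481 A):  [kg·s⁻²] / [A] = kg·s⁻²·A⁻¹
The terms do not share a single dimension (kg·m·s⁻³·A⁻¹ vs kg·s⁻²·A⁻¹).

No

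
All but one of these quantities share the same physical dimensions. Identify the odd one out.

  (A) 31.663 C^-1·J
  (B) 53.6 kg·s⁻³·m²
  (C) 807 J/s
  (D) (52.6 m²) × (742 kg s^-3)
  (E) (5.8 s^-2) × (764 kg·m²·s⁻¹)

(A)

Work out the base dimensions of each:
  (A) J·C⁻¹ = N·m·(s·A)⁻¹ = kg·m²·s⁻³·A⁻¹
  (B) kg·m²·s⁻³
  (C) J·s⁻¹ = N·m·s⁻¹ = kg·m²·s⁻³
  (D) [m²] · [kg·s⁻³] = kg·m²·s⁻³
  (E) [s⁻²] · [kg·m²·s⁻¹] = kg·m²·s⁻³
All reduce to kg·m²·s⁻³ except (A), which is kg·m²·s⁻³·A⁻¹.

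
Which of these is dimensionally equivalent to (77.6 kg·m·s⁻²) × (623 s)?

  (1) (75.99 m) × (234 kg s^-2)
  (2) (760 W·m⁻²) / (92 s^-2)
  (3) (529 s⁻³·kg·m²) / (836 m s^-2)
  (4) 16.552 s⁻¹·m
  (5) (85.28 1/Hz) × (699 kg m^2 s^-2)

Reference: [kg·m·s⁻²] · [s] = kg·m·s⁻¹.
Each option:
  (1) [m] · [kg·s⁻²] = kg·m·s⁻²
  (2) [kg·s⁻³] / [s⁻²] = kg·s⁻¹
  (3) [kg·m²·s⁻³] / [m·s⁻²] = kg·m·s⁻¹  ← same
  (4) m·s⁻¹
  (5) [s] · [kg·m²·s⁻²] = kg·m²·s⁻¹
Only (3) matches kg·m·s⁻¹.

(3)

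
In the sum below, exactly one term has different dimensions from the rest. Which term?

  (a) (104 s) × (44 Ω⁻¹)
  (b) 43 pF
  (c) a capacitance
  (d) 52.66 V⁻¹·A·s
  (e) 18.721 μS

In SI base units:
  (a) [s] · [kg⁻¹·m⁻²·s³·A²] = kg⁻¹·m⁻²·s⁴·A²
  (b) F = C·V⁻¹ = kg⁻¹·m⁻²·s⁴·A²
  (c) [capacitance] = kg⁻¹·m⁻²·s⁴·A²
  (d) A·s·V⁻¹ = A·s·(J·C⁻¹)⁻¹ = kg⁻¹·m⁻²·s⁴·A²
  (e) S = Ω⁻¹ = kg⁻¹·m⁻²·s³·A²
All reduce to kg⁻¹·m⁻²·s⁴·A² except (e), which is kg⁻¹·m⁻²·s³·A².

(e)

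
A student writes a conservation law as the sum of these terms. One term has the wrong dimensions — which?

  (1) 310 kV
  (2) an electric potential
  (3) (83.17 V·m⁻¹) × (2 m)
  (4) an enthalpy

In SI base units:
  (1) V = J·C⁻¹ = kg·m²·s⁻³·A⁻¹
  (2) [electric potential] = kg·m²·s⁻³·A⁻¹
  (3) [kg·m·s⁻³·A⁻¹] · [m] = kg·m²·s⁻³·A⁻¹
  (4) [enthalpy] = kg·m²·s⁻²
All reduce to kg·m²·s⁻³·A⁻¹ except (4), which is kg·m²·s⁻².

(4)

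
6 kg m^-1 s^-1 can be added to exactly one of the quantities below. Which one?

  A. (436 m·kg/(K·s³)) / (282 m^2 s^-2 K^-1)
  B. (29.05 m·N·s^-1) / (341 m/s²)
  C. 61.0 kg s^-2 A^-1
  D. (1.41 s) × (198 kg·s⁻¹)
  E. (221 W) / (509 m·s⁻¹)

A.

Reference: kg·m⁻¹·s⁻¹.
Each option:
  A. [kg·m·s⁻³·K⁻¹] / [m²·s⁻²·K⁻¹] = kg·m⁻¹·s⁻¹  ← same
  B. [kg·m²·s⁻³] / [m·s⁻²] = kg·m·s⁻¹
  C. kg·s⁻²·A⁻¹
  D. [s] · [kg·s⁻¹] = kg
  E. [kg·m²·s⁻³] / [m·s⁻¹] = kg·m·s⁻²
Only A. matches kg·m⁻¹·s⁻¹.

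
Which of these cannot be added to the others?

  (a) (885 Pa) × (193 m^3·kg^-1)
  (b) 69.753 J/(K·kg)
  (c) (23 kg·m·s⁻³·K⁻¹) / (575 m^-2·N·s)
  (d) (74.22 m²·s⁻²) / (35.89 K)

(a)

Dimensions:
  (a) [kg·m⁻¹·s⁻²] · [kg⁻¹·m³] = m²·s⁻²
  (b) J·kg⁻¹·K⁻¹ = N·m·kg⁻¹·K⁻¹ = m²·s⁻²·K⁻¹
  (c) [kg·m·s⁻³·K⁻¹] / [kg·m⁻¹·s⁻¹] = m²·s⁻²·K⁻¹
  (d) [m²·s⁻²] / [K] = m²·s⁻²·K⁻¹
All reduce to m²·s⁻²·K⁻¹ except (a), which is m²·s⁻².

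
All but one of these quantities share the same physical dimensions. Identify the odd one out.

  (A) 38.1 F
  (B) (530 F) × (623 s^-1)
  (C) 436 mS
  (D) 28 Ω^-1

(A)

Dimensions:
  (A) F = C·V⁻¹ = kg⁻¹·m⁻²·s⁴·A²
  (B) [kg⁻¹·m⁻²·s⁴·A²] · [s⁻¹] = kg⁻¹·m⁻²·s³·A²
  (C) S = Ω⁻¹ = kg⁻¹·m⁻²·s³·A²
  (D) Ω⁻¹ = (V·A⁻¹)⁻¹ = kg⁻¹·m⁻²·s³·A²
All reduce to kg⁻¹·m⁻²·s³·A² except (A), which is kg⁻¹·m⁻²·s⁴·A².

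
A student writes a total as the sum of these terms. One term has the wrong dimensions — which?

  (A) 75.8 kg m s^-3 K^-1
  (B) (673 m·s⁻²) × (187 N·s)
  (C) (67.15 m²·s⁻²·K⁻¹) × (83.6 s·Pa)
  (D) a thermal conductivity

(B)

Work out the base dimensions of each:
  (A) kg·m·s⁻³·K⁻¹
  (B) [m·s⁻²] · [kg·m·s⁻¹] = kg·m²·s⁻³
  (C) [m²·s⁻²·K⁻¹] · [kg·m⁻¹·s⁻¹] = kg·m·s⁻³·K⁻¹
  (D) [thermal conductivity] = kg·m·s⁻³·K⁻¹
All reduce to kg·m·s⁻³·K⁻¹ except (B), which is kg·m²·s⁻³.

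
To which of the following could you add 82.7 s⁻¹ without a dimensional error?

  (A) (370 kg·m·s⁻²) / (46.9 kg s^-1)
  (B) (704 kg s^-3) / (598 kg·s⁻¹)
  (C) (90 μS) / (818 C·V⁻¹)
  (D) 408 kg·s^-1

(C)

Reference: s⁻¹.
Each option:
  (A) [kg·m·s⁻²] / [kg·s⁻¹] = m·s⁻¹
  (B) [kg·s⁻³] / [kg·s⁻¹] = s⁻²
  (C) [kg⁻¹·m⁻²·s³·A²] / [kg⁻¹·m⁻²·s⁴·A²] = s⁻¹  ← same
  (D) kg·s⁻¹
Only (C) matches s⁻¹.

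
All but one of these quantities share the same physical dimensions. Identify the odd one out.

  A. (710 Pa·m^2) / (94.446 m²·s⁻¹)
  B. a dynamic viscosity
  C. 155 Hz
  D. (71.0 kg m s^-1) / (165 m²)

Reduce each to base SI dimensions:
  A. [kg·m·s⁻²] / [m²·s⁻¹] = kg·m⁻¹·s⁻¹
  B. [dynamic viscosity] = kg·m⁻¹·s⁻¹
  C. Hz = s⁻¹
  D. [kg·m·s⁻¹] / [m²] = kg·m⁻¹·s⁻¹
All reduce to kg·m⁻¹·s⁻¹ except C., which is s⁻¹.

C.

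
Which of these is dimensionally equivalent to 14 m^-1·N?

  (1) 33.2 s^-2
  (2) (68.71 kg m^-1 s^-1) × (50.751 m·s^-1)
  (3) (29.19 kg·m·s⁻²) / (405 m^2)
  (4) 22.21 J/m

Reference: N·m⁻¹ = kg·m·s⁻²·m⁻¹ = kg·s⁻².
Each option:
  (1) s⁻²
  (2) [kg·m⁻¹·s⁻¹] · [m·s⁻¹] = kg·s⁻²  ← same
  (3) [kg·m·s⁻²] / [m²] = kg·m⁻¹·s⁻²
  (4) J·m⁻¹ = N·m·m⁻¹ = kg·m·s⁻²
Only (2) matches kg·s⁻².

(2)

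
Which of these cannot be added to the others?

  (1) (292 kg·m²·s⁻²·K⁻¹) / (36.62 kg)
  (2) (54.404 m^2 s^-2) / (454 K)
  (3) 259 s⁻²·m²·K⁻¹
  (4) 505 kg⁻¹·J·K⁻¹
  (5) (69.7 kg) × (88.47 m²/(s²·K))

Work out the base dimensions of each:
  (1) [kg·m²·s⁻²·K⁻¹] / [kg] = m²·s⁻²·K⁻¹
  (2) [m²·s⁻²] / [K] = m²·s⁻²·K⁻¹
  (3) m²·s⁻²·K⁻¹
  (4) J·kg⁻¹·K⁻¹ = N·m·kg⁻¹·K⁻¹ = m²·s⁻²·K⁻¹
  (5) [kg] · [m²·s⁻²·K⁻¹] = kg·m²·s⁻²·K⁻¹
All reduce to m²·s⁻²·K⁻¹ except (5), which is kg·m²·s⁻²·K⁻¹.

(5)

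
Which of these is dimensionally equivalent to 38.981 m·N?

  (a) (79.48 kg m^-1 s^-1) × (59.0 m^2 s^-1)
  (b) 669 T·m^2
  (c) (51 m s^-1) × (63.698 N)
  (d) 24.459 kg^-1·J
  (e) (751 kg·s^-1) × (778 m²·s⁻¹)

(e)

Reference: N·m = kg·m·s⁻²·m = kg·m²·s⁻².
Each option:
  (a) [kg·m⁻¹·s⁻¹] · [m²·s⁻¹] = kg·m·s⁻²
  (b) T·m² = Wb·m⁻²·m² = kg·m²·s⁻²·A⁻¹
  (c) [m·s⁻¹] · [kg·m·s⁻²] = kg·m²·s⁻³
  (d) J·kg⁻¹ = N·m·kg⁻¹ = m²·s⁻²
  (e) [kg·s⁻¹] · [m²·s⁻¹] = kg·m²·s⁻²  ← same
Only (e) matches kg·m²·s⁻².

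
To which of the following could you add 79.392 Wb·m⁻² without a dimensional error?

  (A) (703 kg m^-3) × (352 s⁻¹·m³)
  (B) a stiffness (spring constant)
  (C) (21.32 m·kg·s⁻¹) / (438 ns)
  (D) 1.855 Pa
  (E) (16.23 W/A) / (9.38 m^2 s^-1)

Reference: Wb·m⁻² = V·s·m⁻² = kg·s⁻²·A⁻¹.
Each option:
  (A) [kg·m⁻³] · [m³·s⁻¹] = kg·s⁻¹
  (B) [stiffness (spring constant)] = kg·s⁻²
  (C) [kg·m·s⁻¹] / [s] = kg·m·s⁻²
  (D) Pa = N·m⁻² = kg·m⁻¹·s⁻²
  (E) [kg·m²·s⁻³·A⁻¹] / [m²·s⁻¹] = kg·s⁻²·A⁻¹  ← same
Only (E) matches kg·s⁻²·A⁻¹.

(E)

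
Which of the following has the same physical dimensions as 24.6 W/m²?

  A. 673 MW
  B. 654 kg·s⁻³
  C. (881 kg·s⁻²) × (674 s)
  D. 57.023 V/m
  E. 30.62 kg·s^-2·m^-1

Reference: W·m⁻² = J·s⁻¹·m⁻² = kg·s⁻³.
Each option:
  A. W = J·s⁻¹ = kg·m²·s⁻³
  B. kg·s⁻³  ← same
  C. [kg·s⁻²] · [s] = kg·s⁻¹
  D. V·m⁻¹ = J·C⁻¹·m⁻¹ = kg·m·s⁻³·A⁻¹
  E. kg·m⁻¹·s⁻²
Only B. matches kg·s⁻³.

B.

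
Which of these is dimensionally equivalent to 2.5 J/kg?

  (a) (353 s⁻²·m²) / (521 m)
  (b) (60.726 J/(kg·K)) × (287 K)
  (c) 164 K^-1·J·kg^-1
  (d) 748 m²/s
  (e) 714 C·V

(b)

Reference: J·kg⁻¹ = N·m·kg⁻¹ = m²·s⁻².
Each option:
  (a) [m²·s⁻²] / [m] = m·s⁻²
  (b) [m²·s⁻²·K⁻¹] · [K] = m²·s⁻²  ← same
  (c) J·kg⁻¹·K⁻¹ = N·m·kg⁻¹·K⁻¹ = m²·s⁻²·K⁻¹
  (d) m²·s⁻¹
  (e) C·V = s·A·J·C⁻¹ = kg·m²·s⁻²
Only (b) matches m²·s⁻².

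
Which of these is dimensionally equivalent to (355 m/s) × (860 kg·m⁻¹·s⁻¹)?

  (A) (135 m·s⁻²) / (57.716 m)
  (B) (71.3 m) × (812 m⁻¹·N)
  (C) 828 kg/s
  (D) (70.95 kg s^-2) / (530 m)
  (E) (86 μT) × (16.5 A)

Reference: [m·s⁻¹] · [kg·m⁻¹·s⁻¹] = kg·s⁻².
Each option:
  (A) [m·s⁻²] / [m] = s⁻²
  (B) [m] · [kg·s⁻²] = kg·m·s⁻²
  (C) kg·s⁻¹
  (D) [kg·s⁻²] / [m] = kg·m⁻¹·s⁻²
  (E) [kg·s⁻²·A⁻¹] · [A] = kg·s⁻²  ← same
Only (E) matches kg·s⁻².

(E)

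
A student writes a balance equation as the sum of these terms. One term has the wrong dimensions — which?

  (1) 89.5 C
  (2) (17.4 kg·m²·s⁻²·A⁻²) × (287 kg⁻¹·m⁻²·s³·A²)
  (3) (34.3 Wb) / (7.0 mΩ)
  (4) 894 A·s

In SI base units:
  (1) C = s·A
  (2) [kg·m²·s⁻²·A⁻²] · [kg⁻¹·m⁻²·s³·A²] = s
  (3) [kg·m²·s⁻²·A⁻¹] / [kg·m²·s⁻³·A⁻²] = s·A
  (4) A·s = s·A
All reduce to s·A except (2), which is s.

(2)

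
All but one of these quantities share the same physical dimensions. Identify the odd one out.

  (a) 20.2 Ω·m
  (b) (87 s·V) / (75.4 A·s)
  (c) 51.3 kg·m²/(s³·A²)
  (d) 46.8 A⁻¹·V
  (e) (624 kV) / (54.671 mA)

(a)

In SI base units:
  (a) Ω·m = V·A⁻¹·m = kg·m³·s⁻³·A⁻²
  (b) [kg·m²·s⁻²·A⁻¹] / [s·A] = kg·m²·s⁻³·A⁻²
  (c) kg·m²·s⁻³·A⁻²
  (d) V·A⁻¹ = J·C⁻¹·A⁻¹ = kg·m²·s⁻³·A⁻²
  (e) [kg·m²·s⁻³·A⁻¹] / [A] = kg·m²·s⁻³·A⁻²
All reduce to kg·m²·s⁻³·A⁻² except (a), which is kg·m³·s⁻³·A⁻².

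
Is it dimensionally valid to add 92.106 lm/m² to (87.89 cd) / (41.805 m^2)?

Expand each in SI base units:
  92.106 lm/m²:  lm·m⁻² = cd·m⁻² = m⁻²·cd
  (87.89 cd) / (41.805 m^2):  [cd] / [m²] = m⁻²·cd
Both are m⁻²·cd, so they have the same dimensions and can be added.

Yes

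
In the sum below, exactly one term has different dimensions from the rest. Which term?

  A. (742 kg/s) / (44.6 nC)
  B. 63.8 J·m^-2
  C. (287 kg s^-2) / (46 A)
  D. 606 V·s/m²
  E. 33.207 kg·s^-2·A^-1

B.

Dimensions:
  A. [kg·s⁻¹] / [s·A] = kg·s⁻²·A⁻¹
  B. J·m⁻² = N·m·m⁻² = kg·s⁻²
  C. [kg·s⁻²] / [A] = kg·s⁻²·A⁻¹
  D. V·s·m⁻² = J·C⁻¹·s·m⁻² = kg·s⁻²·A⁻¹
  E. kg·s⁻²·A⁻¹
All reduce to kg·s⁻²·A⁻¹ except B., which is kg·s⁻².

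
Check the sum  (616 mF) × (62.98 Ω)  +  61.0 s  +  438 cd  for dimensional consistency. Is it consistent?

No

Work out the base dimensions of each:
  (616 mF) × (62.98 Ω):  [kg⁻¹·m⁻²·s⁴·A²] · [kg·m²·s⁻³·A⁻²] = s
  61.0 s:  s
  438 cd:  cd
The terms do not share a single dimension (cd vs s).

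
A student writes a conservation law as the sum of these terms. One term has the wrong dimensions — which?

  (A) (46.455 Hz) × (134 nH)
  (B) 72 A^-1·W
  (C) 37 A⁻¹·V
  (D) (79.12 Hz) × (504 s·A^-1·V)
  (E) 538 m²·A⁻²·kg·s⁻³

(B)

Reduce each to base SI dimensions:
  (A) [s⁻¹] · [kg·m²·s⁻²·A⁻²] = kg·m²·s⁻³·A⁻²
  (B) W·A⁻¹ = J·s⁻¹·A⁻¹ = kg·m²·s⁻³·A⁻¹
  (C) V·A⁻¹ = J·C⁻¹·A⁻¹ = kg·m²·s⁻³·A⁻²
  (D) [s⁻¹] · [kg·m²·s⁻²·A⁻²] = kg·m²·s⁻³·A⁻²
  (E) kg·m²·s⁻³·A⁻²
All reduce to kg·m²·s⁻³·A⁻² except (B), which is kg·m²·s⁻³·A⁻¹.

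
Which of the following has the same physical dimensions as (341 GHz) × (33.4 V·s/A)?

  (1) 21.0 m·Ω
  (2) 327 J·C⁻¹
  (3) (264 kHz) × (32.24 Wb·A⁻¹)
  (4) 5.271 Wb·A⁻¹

Reference: [s⁻¹] · [kg·m²·s⁻²·A⁻²] = kg·m²·s⁻³·A⁻².
Each option:
  (1) Ω·m = V·A⁻¹·m = kg·m³·s⁻³·A⁻²
  (2) J·C⁻¹ = N·m·(s·A)⁻¹ = kg·m²·s⁻³·A⁻¹
  (3) [s⁻¹] · [kg·m²·s⁻²·A⁻²] = kg·m²·s⁻³·A⁻²  ← same
  (4) Wb·A⁻¹ = V·s·A⁻¹ = kg·m²·s⁻²·A⁻²
Only (3) matches kg·m²·s⁻³·A⁻².

(3)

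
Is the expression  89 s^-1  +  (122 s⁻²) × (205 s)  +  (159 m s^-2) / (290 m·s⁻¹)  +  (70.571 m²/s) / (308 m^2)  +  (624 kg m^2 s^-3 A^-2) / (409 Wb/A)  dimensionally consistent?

In SI base units:
  89 s^-1:  s⁻¹
  (122 s⁻²) × (205 s):  [s⁻²] · [s] = s⁻¹
  (159 m s^-2) / (290 m·s⁻¹):  [m·s⁻²] / [m·s⁻¹] = s⁻¹
  (70.571 m²/s) / (308 m^2):  [m²·s⁻¹] / [m²] = s⁻¹
  (624 kg m^2 s^-3 A^-2) / (409 Wb/A):  [kg·m²·s⁻³·A⁻²] / [kg·m²·s⁻²·A⁻²] = s⁻¹
Every term reduces to s⁻¹.

Yes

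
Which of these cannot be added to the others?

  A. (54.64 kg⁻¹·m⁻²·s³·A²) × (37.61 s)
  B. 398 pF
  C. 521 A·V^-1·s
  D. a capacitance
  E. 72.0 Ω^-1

In SI base units:
  A. [kg⁻¹·m⁻²·s³·A²] · [s] = kg⁻¹·m⁻²·s⁴·A²
  B. F = C·V⁻¹ = kg⁻¹·m⁻²·s⁴·A²
  C. A·s·V⁻¹ = A·s·(J·C⁻¹)⁻¹ = kg⁻¹·m⁻²·s⁴·A²
  D. [capacitance] = kg⁻¹·m⁻²·s⁴·A²
  E. Ω⁻¹ = (V·A⁻¹)⁻¹ = kg⁻¹·m⁻²·s³·A²
All reduce to kg⁻¹·m⁻²·s⁴·A² except E., which is kg⁻¹·m⁻²·s³·A².

E.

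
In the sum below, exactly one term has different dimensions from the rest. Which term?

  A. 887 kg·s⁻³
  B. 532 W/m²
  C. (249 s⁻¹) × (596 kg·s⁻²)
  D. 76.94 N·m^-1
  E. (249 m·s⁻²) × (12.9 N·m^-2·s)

D.

Expand each in SI base units:
  A. kg·s⁻³
  B. W·m⁻² = J·s⁻¹·m⁻² = kg·s⁻³
  C. [s⁻¹] · [kg·s⁻²] = kg·s⁻³
  D. N·m⁻¹ = kg·m·s⁻²·m⁻¹ = kg·s⁻²
  E. [m·s⁻²] · [kg·m⁻¹·s⁻¹] = kg·s⁻³
All reduce to kg·s⁻³ except D., which is kg·s⁻².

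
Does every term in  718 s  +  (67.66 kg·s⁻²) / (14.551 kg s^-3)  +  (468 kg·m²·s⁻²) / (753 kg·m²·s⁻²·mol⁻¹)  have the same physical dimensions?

No

In SI base units:
  718 s:  s
  (67.66 kg·s⁻²) / (14.551 kg s^-3):  [kg·s⁻²] / [kg·s⁻³] = s
  (468 kg·m²·s⁻²) / (753 kg·m²·s⁻²·mol⁻¹):  [kg·m²·s⁻²] / [kg·m²·s⁻²·mol⁻¹] = mol
The terms do not share a single dimension (mol vs s).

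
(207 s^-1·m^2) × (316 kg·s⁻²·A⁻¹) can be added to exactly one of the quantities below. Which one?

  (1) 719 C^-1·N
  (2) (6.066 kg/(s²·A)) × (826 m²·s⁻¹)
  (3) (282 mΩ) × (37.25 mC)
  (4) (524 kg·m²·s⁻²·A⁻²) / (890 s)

Reference: [m²·s⁻¹] · [kg·s⁻²·A⁻¹] = kg·m²·s⁻³·A⁻¹.
Each option:
  (1) N·C⁻¹ = kg·m·s⁻²·(s·A)⁻¹ = kg·m·s⁻³·A⁻¹
  (2) [kg·s⁻²·A⁻¹] · [m²·s⁻¹] = kg·m²·s⁻³·A⁻¹  ← same
  (3) [kg·m²·s⁻³·A⁻²] · [s·A] = kg·m²·s⁻²·A⁻¹
  (4) [kg·m²·s⁻²·A⁻²] / [s] = kg·m²·s⁻³·A⁻²
Only (2) matches kg·m²·s⁻³·A⁻¹.

(2)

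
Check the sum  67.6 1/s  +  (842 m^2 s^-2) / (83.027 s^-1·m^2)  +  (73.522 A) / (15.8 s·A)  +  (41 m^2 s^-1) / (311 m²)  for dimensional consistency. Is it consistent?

Dimensions:
  67.6 1/s:  s⁻¹
  (842 m^2 s^-2) / (83.027 s^-1·m^2):  [m²·s⁻²] / [m²·s⁻¹] = s⁻¹
  (73.522 A) / (15.8 s·A):  [A] / [s·A] = s⁻¹
  (41 m^2 s^-1) / (311 m²):  [m²·s⁻¹] / [m²] = s⁻¹
Every term reduces to s⁻¹.

Yes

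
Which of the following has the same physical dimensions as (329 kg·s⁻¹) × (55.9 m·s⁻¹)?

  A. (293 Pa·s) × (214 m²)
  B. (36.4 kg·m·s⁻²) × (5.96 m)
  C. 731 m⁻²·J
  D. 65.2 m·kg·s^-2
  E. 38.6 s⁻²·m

Reference: [kg·s⁻¹] · [m·s⁻¹] = kg·m·s⁻².
Each option:
  A. [kg·m⁻¹·s⁻¹] · [m²] = kg·m·s⁻¹
  B. [kg·m·s⁻²] · [m] = kg·m²·s⁻²
  C. J·m⁻² = N·m·m⁻² = kg·s⁻²
  D. kg·m·s⁻²  ← same
  E. m·s⁻²
Only D. matches kg·m·s⁻².

D.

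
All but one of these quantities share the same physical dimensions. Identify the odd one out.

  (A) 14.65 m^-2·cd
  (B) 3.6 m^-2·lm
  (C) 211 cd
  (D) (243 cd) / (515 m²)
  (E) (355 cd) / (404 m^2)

(C)

In SI base units:
  (A) cd·m⁻² = m⁻²·cd
  (B) lm·m⁻² = cd·m⁻² = m⁻²·cd
  (C) cd
  (D) [cd] / [m²] = m⁻²·cd
  (E) [cd] / [m²] = m⁻²·cd
All reduce to m⁻²·cd except (C), which is cd.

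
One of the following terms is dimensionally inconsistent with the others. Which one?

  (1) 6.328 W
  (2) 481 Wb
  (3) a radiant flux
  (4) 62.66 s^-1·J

(2)

Expand each in SI base units:
  (1) W = J·s⁻¹ = kg·m²·s⁻³
  (2) Wb = V·s = kg·m²·s⁻²·A⁻¹
  (3) [radiant flux] = kg·m²·s⁻³
  (4) J·s⁻¹ = N·m·s⁻¹ = kg·m²·s⁻³
All reduce to kg·m²·s⁻³ except (2), which is kg·m²·s⁻²·A⁻¹.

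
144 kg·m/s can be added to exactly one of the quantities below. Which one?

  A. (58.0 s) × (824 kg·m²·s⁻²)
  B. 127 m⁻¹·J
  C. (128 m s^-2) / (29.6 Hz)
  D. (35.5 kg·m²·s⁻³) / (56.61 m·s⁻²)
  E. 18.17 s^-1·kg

D.

Reference: kg·m·s⁻¹.
Each option:
  A. [s] · [kg·m²·s⁻²] = kg·m²·s⁻¹
  B. J·m⁻¹ = N·m·m⁻¹ = kg·m·s⁻²
  C. [m·s⁻²] / [s⁻¹] = m·s⁻¹
  D. [kg·m²·s⁻³] / [m·s⁻²] = kg·m·s⁻¹  ← same
  E. kg·s⁻¹
Only D. matches kg·m·s⁻¹.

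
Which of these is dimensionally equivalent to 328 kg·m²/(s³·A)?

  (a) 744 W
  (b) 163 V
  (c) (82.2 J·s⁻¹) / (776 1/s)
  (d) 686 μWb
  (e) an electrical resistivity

(b)

Reference: kg·m²·s⁻³·A⁻¹.
Each option:
  (a) W = J·s⁻¹ = kg·m²·s⁻³
  (b) V = J·C⁻¹ = kg·m²·s⁻³·A⁻¹  ← same
  (c) [kg·m²·s⁻³] / [s⁻¹] = kg·m²·s⁻²
  (d) Wb = V·s = kg·m²·s⁻²·A⁻¹
  (e) [electrical resistivity] = kg·m³·s⁻³·A⁻²
Only (b) matches kg·m²·s⁻³·A⁻¹.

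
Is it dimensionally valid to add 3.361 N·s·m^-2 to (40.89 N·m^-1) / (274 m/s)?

Expand each in SI base units:
  3.361 N·s·m^-2:  N·s·m⁻² = kg·m·s⁻²·s·m⁻² = kg·m⁻¹·s⁻¹
  (40.89 N·m^-1) / (274 m/s):  [kg·s⁻²] / [m·s⁻¹] = kg·m⁻¹·s⁻¹
Both are kg·m⁻¹·s⁻¹, so they have the same dimensions and can be added.

Yes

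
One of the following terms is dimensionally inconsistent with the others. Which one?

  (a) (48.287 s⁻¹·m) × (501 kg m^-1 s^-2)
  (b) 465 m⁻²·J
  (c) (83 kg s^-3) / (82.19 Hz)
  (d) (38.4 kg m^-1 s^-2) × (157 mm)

Expand each in SI base units:
  (a) [m·s⁻¹] · [kg·m⁻¹·s⁻²] = kg·s⁻³
  (b) J·m⁻² = N·m·m⁻² = kg·s⁻²
  (c) [kg·s⁻³] / [s⁻¹] = kg·s⁻²
  (d) [kg·m⁻¹·s⁻²] · [m] = kg·s⁻²
All reduce to kg·s⁻² except (a), which is kg·s⁻³.

(a)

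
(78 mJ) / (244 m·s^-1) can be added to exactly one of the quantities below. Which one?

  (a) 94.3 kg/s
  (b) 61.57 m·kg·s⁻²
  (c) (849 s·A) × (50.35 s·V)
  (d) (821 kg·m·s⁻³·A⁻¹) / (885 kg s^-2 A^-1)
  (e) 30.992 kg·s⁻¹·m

(e)

Reference: [kg·m²·s⁻²] / [m·s⁻¹] = kg·m·s⁻¹.
Each option:
  (a) kg·s⁻¹
  (b) kg·m·s⁻²
  (c) [s·A] · [kg·m²·s⁻²·A⁻¹] = kg·m²·s⁻¹
  (d) [kg·m·s⁻³·A⁻¹] / [kg·s⁻²·A⁻¹] = m·s⁻¹
  (e) kg·m·s⁻¹  ← same
Only (e) matches kg·m·s⁻¹.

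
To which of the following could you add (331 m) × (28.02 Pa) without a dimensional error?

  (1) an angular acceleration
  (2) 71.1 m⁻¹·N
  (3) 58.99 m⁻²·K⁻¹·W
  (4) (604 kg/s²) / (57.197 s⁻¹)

Reference: [m] · [kg·m⁻¹·s⁻²] = kg·s⁻².
Each option:
  (1) [angular acceleration] = s⁻²
  (2) N·m⁻¹ = kg·m·s⁻²·m⁻¹ = kg·s⁻²  ← same
  (3) W·m⁻²·K⁻¹ = J·s⁻¹·m⁻²·K⁻¹ = kg·s⁻³·K⁻¹
  (4) [kg·s⁻²] / [s⁻¹] = kg·s⁻¹
Only (2) matches kg·s⁻².

(2)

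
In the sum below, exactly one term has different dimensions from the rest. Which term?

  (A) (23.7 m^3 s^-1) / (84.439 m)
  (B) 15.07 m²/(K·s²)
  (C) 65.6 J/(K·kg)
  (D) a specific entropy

Dimensions:
  (A) [m³·s⁻¹] / [m] = m²·s⁻¹
  (B) m²·s⁻²·K⁻¹
  (C) J·kg⁻¹·K⁻¹ = N·m·kg⁻¹·K⁻¹ = m²·s⁻²·K⁻¹
  (D) [specific entropy] = m²·s⁻²·K⁻¹
All reduce to m²·s⁻²·K⁻¹ except (A), which is m²·s⁻¹.

(A)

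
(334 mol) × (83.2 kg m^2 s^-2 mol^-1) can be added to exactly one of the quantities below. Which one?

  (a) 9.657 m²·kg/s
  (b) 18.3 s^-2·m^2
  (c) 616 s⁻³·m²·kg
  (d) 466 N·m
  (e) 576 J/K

(d)

Reference: [mol] · [kg·m²·s⁻²·mol⁻¹] = kg·m²·s⁻².
Each option:
  (a) kg·m²·s⁻¹
  (b) m²·s⁻²
  (c) kg·m²·s⁻³
  (d) N·m = kg·m·s⁻²·m = kg·m²·s⁻²  ← same
  (e) J·K⁻¹ = N·m·K⁻¹ = kg·m²·s⁻²·K⁻¹
Only (d) matches kg·m²·s⁻².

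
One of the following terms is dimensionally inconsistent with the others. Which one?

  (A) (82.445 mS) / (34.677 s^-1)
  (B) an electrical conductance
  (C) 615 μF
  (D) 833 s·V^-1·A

(B)

In SI base units:
  (A) [kg⁻¹·m⁻²·s³·A²] / [s⁻¹] = kg⁻¹·m⁻²·s⁴·A²
  (B) [electrical conductance] = kg⁻¹·m⁻²·s³·A²
  (C) F = C·V⁻¹ = kg⁻¹·m⁻²·s⁴·A²
  (D) A·s·V⁻¹ = A·s·(J·C⁻¹)⁻¹ = kg⁻¹·m⁻²·s⁴·A²
All reduce to kg⁻¹·m⁻²·s⁴·A² except (B), which is kg⁻¹·m⁻²·s³·A².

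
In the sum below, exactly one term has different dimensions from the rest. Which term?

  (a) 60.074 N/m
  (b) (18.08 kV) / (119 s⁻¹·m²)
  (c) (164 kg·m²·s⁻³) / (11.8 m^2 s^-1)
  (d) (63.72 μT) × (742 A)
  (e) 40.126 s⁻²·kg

(b)

Reduce each to base SI dimensions:
  (a) N·m⁻¹ = kg·m·s⁻²·m⁻¹ = kg·s⁻²
  (b) [kg·m²·s⁻³·A⁻¹] / [m²·s⁻¹] = kg·s⁻²·A⁻¹
  (c) [kg·m²·s⁻³] / [m²·s⁻¹] = kg·s⁻²
  (d) [kg·s⁻²·A⁻¹] · [A] = kg·s⁻²
  (e) kg·s⁻²
All reduce to kg·s⁻² except (b), which is kg·s⁻²·A⁻¹.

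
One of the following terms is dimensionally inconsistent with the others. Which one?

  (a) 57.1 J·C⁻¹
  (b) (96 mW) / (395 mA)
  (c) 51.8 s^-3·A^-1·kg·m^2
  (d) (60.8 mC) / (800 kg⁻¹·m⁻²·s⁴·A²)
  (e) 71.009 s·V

Reduce each to base SI dimensions:
  (a) J·C⁻¹ = N·m·(s·A)⁻¹ = kg·m²·s⁻³·A⁻¹
  (b) [kg·m²·s⁻³] / [A] = kg·m²·s⁻³·A⁻¹
  (c) kg·m²·s⁻³·A⁻¹
  (d) [s·A] / [kg⁻¹·m⁻²·s⁴·A²] = kg·m²·s⁻³·A⁻¹
  (e) V·s = J·C⁻¹·s = kg·m²·s⁻²·A⁻¹
All reduce to kg·m²·s⁻³·A⁻¹ except (e), which is kg·m²·s⁻²·A⁻¹.

(e)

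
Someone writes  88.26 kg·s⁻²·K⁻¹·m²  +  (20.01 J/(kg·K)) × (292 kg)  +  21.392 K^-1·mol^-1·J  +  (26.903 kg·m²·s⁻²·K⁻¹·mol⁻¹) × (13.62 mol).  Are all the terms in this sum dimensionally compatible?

In SI base units:
  88.26 kg·s⁻²·K⁻¹·m²:  kg·m²·s⁻²·K⁻¹
  (20.01 J/(kg·K)) × (292 kg):  [m²·s⁻²·K⁻¹] · [kg] = kg·m²·s⁻²·K⁻¹
  21.392 K^-1·mol^-1·J:  J·mol⁻¹·K⁻¹ = N·m·mol⁻¹·K⁻¹ = kg·m²·s⁻²·K⁻¹·mol⁻¹
  (26.903 kg·m²·s⁻²·K⁻¹·mol⁻¹) × (13.62 mol):  [kg·m²·s⁻²·K⁻¹·mol⁻¹] · [mol] = kg·m²·s⁻²·K⁻¹
The terms do not share a single dimension (kg·m²·s⁻²·K⁻¹ vs kg·m²·s⁻²·K⁻¹·mol⁻¹).

No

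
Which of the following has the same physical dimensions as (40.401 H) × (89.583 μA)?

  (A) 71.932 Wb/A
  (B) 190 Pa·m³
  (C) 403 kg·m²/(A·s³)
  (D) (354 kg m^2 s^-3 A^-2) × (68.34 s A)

(D)

Reference: [kg·m²·s⁻²·A⁻²] · [A] = kg·m²·s⁻²·A⁻¹.
Each option:
  (A) Wb·A⁻¹ = V·s·A⁻¹ = kg·m²·s⁻²·A⁻²
  (B) Pa·m³ = N·m⁻²·m³ = kg·m²·s⁻²
  (C) kg·m²·s⁻³·A⁻¹
  (D) [kg·m²·s⁻³·A⁻²] · [s·A] = kg·m²·s⁻²·A⁻¹  ← same
Only (D) matches kg·m²·s⁻²·A⁻¹.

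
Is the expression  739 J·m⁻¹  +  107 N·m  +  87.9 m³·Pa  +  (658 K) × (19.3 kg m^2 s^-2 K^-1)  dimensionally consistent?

No

Dimensions:
  739 J·m⁻¹:  J·m⁻¹ = N·m·m⁻¹ = kg·m·s⁻²
  107 N·m:  N·m = kg·m·s⁻²·m = kg·m²·s⁻²
  87.9 m³·Pa:  Pa·m³ = N·m⁻²·m³ = kg·m²·s⁻²
  (658 K) × (19.3 kg m^2 s^-2 K^-1):  [K] · [kg·m²·s⁻²·K⁻¹] = kg·m²·s⁻²
The terms do not share a single dimension (kg·m²·s⁻² vs kg·m·s⁻²).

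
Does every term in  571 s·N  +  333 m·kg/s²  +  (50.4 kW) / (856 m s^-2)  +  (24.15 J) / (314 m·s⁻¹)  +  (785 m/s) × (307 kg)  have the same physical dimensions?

Reduce each to base SI dimensions:
  571 s·N:  N·s = kg·m·s⁻²·s = kg·m·s⁻¹
  333 m·kg/s²:  kg·m·s⁻²
  (50.4 kW) / (856 m s^-2):  [kg·m²·s⁻³] / [m·s⁻²] = kg·m·s⁻¹
  (24.15 J) / (314 m·s⁻¹):  [kg·m²·s⁻²] / [m·s⁻¹] = kg·m·s⁻¹
  (785 m/s) × (307 kg):  [m·s⁻¹] · [kg] = kg·m·s⁻¹
The terms do not share a single dimension (kg·m·s⁻² vs kg·m·s⁻¹).

No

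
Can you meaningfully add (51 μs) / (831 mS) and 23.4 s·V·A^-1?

Yes

Dimensions:
  (51 μs) / (831 mS):  [s] / [kg⁻¹·m⁻²·s³·A²] = kg·m²·s⁻²·A⁻²
  23.4 s·V·A^-1:  V·s·A⁻¹ = J·C⁻¹·s·A⁻¹ = kg·m²·s⁻²·A⁻²
Both are kg·m²·s⁻²·A⁻², so they have the same dimensions and can be added.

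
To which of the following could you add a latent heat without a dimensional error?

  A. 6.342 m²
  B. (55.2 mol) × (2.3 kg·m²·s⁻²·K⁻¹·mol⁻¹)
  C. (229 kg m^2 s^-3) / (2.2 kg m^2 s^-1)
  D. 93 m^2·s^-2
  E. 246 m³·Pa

D.

Reference: [latent heat] = m²·s⁻².
Each option:
  A. m²
  B. [mol] · [kg·m²·s⁻²·K⁻¹·mol⁻¹] = kg·m²·s⁻²·K⁻¹
  C. [kg·m²·s⁻³] / [kg·m²·s⁻¹] = s⁻²
  D. m²·s⁻²  ← same
  E. Pa·m³ = N·m⁻²·m³ = kg·m²·s⁻²
Only D. matches m²·s⁻².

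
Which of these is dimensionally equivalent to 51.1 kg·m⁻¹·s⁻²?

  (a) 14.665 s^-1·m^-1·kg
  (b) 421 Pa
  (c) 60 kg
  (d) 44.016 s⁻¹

(b)

Reference: kg·m⁻¹·s⁻².
Each option:
  (a) kg·m⁻¹·s⁻¹
  (b) Pa = N·m⁻² = kg·m⁻¹·s⁻²  ← same
  (c) kg
  (d) s⁻¹
Only (b) matches kg·m⁻¹·s⁻².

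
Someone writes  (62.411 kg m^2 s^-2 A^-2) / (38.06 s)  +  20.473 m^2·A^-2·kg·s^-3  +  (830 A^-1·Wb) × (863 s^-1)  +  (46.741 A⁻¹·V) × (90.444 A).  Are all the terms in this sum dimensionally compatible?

No

In SI base units:
  (62.411 kg m^2 s^-2 A^-2) / (38.06 s):  [kg·m²·s⁻²·A⁻²] / [s] = kg·m²·s⁻³·A⁻²
  20.473 m^2·A^-2·kg·s^-3:  kg·m²·s⁻³·A⁻²
  (830 A^-1·Wb) × (863 s^-1):  [kg·m²·s⁻²·A⁻²] · [s⁻¹] = kg·m²·s⁻³·A⁻²
  (46.741 A⁻¹·V) × (90.444 A):  [kg·m²·s⁻³·A⁻²] · [A] = kg·m²·s⁻³·A⁻¹
The terms do not share a single dimension (kg·m²·s⁻³·A⁻² vs kg·m²·s⁻³·A⁻¹).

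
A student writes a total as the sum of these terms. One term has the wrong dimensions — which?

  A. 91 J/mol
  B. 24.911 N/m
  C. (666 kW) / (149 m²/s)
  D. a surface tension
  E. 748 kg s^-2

Expand each in SI base units:
  A. J·mol⁻¹ = N·m·mol⁻¹ = kg·m²·s⁻²·mol⁻¹
  B. N·m⁻¹ = kg·m·s⁻²·m⁻¹ = kg·s⁻²
  C. [kg·m²·s⁻³] / [m²·s⁻¹] = kg·s⁻²
  D. [surface tension] = kg·s⁻²
  E. kg·s⁻²
All reduce to kg·s⁻² except A., which is kg·m²·s⁻²·mol⁻¹.

A.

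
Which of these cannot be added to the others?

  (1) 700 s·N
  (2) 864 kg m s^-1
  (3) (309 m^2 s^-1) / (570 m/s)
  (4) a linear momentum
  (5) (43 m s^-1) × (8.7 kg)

Work out the base dimensions of each:
  (1) N·s = kg·m·s⁻²·s = kg·m·s⁻¹
  (2) kg·m·s⁻¹
  (3) [m²·s⁻¹] / [m·s⁻¹] = m
  (4) [linear momentum] = kg·m·s⁻¹
  (5) [m·s⁻¹] · [kg] = kg·m·s⁻¹
All reduce to kg·m·s⁻¹ except (3), which is m.

(3)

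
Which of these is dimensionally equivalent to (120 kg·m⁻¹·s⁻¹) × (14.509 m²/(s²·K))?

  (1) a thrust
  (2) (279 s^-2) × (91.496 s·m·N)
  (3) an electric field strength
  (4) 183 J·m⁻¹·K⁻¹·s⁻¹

Reference: [kg·m⁻¹·s⁻¹] · [m²·s⁻²·K⁻¹] = kg·m·s⁻³·K⁻¹.
Each option:
  (1) [thrust] = kg·m·s⁻²
  (2) [s⁻²] · [kg·m²·s⁻¹] = kg·m²·s⁻³
  (3) [electric field strength] = kg·m·s⁻³·A⁻¹
  (4) J·s⁻¹·m⁻¹·K⁻¹ = N·m·s⁻¹·m⁻¹·K⁻¹ = kg·m·s⁻³·K⁻¹  ← same
Only (4) matches kg·m·s⁻³·K⁻¹.

(4)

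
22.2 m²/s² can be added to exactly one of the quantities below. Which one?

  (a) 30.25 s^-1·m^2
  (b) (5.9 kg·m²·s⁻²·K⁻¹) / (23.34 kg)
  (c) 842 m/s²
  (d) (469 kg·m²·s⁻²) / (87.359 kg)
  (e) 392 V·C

Reference: m²·s⁻².
Each option:
  (a) m²·s⁻¹
  (b) [kg·m²·s⁻²·K⁻¹] / [kg] = m²·s⁻²·K⁻¹
  (c) m·s⁻²
  (d) [kg·m²·s⁻²] / [kg] = m²·s⁻²  ← same
  (e) C·V = s·A·J·C⁻¹ = kg·m²·s⁻²
Only (d) matches m²·s⁻².

(d)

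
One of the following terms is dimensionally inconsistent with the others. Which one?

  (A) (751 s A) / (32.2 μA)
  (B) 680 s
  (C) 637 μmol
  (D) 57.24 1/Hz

Expand each in SI base units:
  (A) [s·A] / [A] = s
  (B) s
  (C) mol
  (D) Hz⁻¹ = (s⁻¹)⁻¹ = s
All reduce to s except (C), which is mol.

(C)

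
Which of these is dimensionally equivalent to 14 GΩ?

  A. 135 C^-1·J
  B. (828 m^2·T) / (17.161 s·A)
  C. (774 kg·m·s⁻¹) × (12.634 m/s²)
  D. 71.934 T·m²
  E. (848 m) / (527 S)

Reference: Ω = V·A⁻¹ = kg·m²·s⁻³·A⁻².
Each option:
  A. J·C⁻¹ = N·m·(s·A)⁻¹ = kg·m²·s⁻³·A⁻¹
  B. [kg·m²·s⁻²·A⁻¹] / [s·A] = kg·m²·s⁻³·A⁻²  ← same
  C. [kg·m·s⁻¹] · [m·s⁻²] = kg·m²·s⁻³
  D. T·m² = Wb·m⁻²·m² = kg·m²·s⁻²·A⁻¹
  E. [m] / [kg⁻¹·m⁻²·s³·A²] = kg·m³·s⁻³·A⁻²
Only B. matches kg·m²·s⁻³·A⁻².

B.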